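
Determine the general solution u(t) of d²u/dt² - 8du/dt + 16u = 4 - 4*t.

Characteristic equation r² - 8r + 16 = 0 has discriminant (-8)² - 4·(16) = 0, so r = 4 is a repeated root.
Hence u_h = (C1 + C2*t)*exp(4*t).
For the particular solution try u_p = A0 + A1*t. Substituting and matching coefficients of each power of t gives A0 = 1/8, A1 = -1/4, so u_p = 1/8 - t/4.

u = 1/8 - t/4 + C1*exp(4*t) + C2*t*exp(4*t)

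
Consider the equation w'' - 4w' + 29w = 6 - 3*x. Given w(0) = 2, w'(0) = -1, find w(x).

w = 162/841 - 3*x/29 - 3794*exp(2*x)*sin(5*x)/4205 + 1520*cos(5*x)*exp(2*x)/841

Characteristic equation r² - 4r + 29 = 0 has discriminant (-4)² - 4·(29) = -100 < 0, so r = 2 ± 5i.
Hence w_h = C1*cos(5*x)*exp(2*x) + C2*exp(2*x)*sin(5*x).
For the particular solution try w_p = A0 + A1*x. Substituting and matching coefficients of each power of x gives A0 = 162/841, A1 = -3/29, so w_p = 162/841 - 3*x/29.
General solution: w = 162/841 - 3*x/29 + C1*cos(5*x)*exp(2*x) + C2*exp(2*x)*sin(5*x).
Apply the initial conditions: w(0) = 162/841 + C1 = 2 and w'(0) = -3/29 + 2*C1 + 5*C2 = -1. Solving gives C1 = 1520/841, C2 = -3794/4205.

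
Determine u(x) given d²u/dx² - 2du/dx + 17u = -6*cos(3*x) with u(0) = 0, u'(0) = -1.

Characteristic equation r² - 2r + 17 = 0 has discriminant (-2)² - 4·(17) = -64 < 0, so r = 1 ± 4i.
Hence u_h = C1*cos(4*x)*exp(x) + C2*exp(x)*sin(4*x).
Try u_p = A*cos(3*x) + B*sin(3*x). Substituting and equating the coefficients of cos(3x) and sin(3x) gives A = -12/25, B = 9/25, so u_p = -12*cos(3*x)/25 + 9*sin(3*x)/25.
General solution: u = -12*cos(3*x)/25 + 9*sin(3*x)/25 + C1*cos(4*x)*exp(x) + C2*exp(x)*sin(4*x).
Apply the initial conditions: u(0) = -12/25 + C1 = 0 and u'(0) = 27/25 + C1 + 4*C2 = -1. Solving gives C1 = 12/25, C2 = -16/25.

u = -12*cos(3*x)/25 + 9*sin(3*x)/25 - 16*exp(x)*sin(4*x)/25 + 12*cos(4*x)*exp(x)/25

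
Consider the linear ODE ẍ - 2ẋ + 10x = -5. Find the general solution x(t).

x = -1/2 + C1*cos(3*t)*exp(t) + C2*exp(t)*sin(3*t)

Characteristic equation r² - 2r + 10 = 0 has discriminant (-2)² - 4·(10) = -36 < 0, so r = 1 ± 3i.
Hence x_h = C1*cos(3*t)*exp(t) + C2*exp(t)*sin(3*t).
For the particular solution try x_p = A0. Substituting and matching coefficients of each power of t gives A0 = -1/2, so x_p = -1/2.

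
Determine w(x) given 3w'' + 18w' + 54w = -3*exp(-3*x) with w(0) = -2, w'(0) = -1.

Divide through by 3: w'' + 6w' + 18w = -exp(-3*x).
Characteristic equation r² + 6r + 18 = 0 has discriminant (6)² - 4·(18) = -36 < 0, so r = -3 ± 3i.
Hence w_h = C1*cos(3*x)*exp(-3*x) + C2*exp(-3*x)*sin(3*x).
Try w_p = A*exp(-3*x). Substituting into the equation and dividing by exp(-3*x) gives A = -1/9, so w_p = -exp(-3*x)/9.
General solution: w = -exp(-3*x)/9 + C1*cos(3*x)*exp(-3*x) + C2*exp(-3*x)*sin(3*x).
Apply the initial conditions: w(0) = -1/9 + C1 = -2 and w'(0) = 1/3 - 3*C1 + 3*C2 = -1. Solving gives C1 = -17/9, C2 = -7/3.

w = -exp(-3*x)/9 - 17*cos(3*x)*exp(-3*x)/9 - 7*exp(-3*x)*sin(3*x)/3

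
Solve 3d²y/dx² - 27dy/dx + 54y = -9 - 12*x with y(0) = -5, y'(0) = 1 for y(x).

y = -5/18 - 266*exp(3*x)/27 - 2*x/9 + 277*exp(6*x)/54

Divide through by 3: y'' - 9y' + 18y = -3 - 4*x.
Characteristic equation r² - 9r + 18 = 0 factors as (r - 6)(r - 3) = 0, so r = 6, 3.
Hence y_h = C1*exp(6*x) + C2*exp(3*x).
For the particular solution try y_p = A0 + A1*x. Substituting and matching coefficients of each power of x gives A0 = -5/18, A1 = -2/9, so y_p = -5/18 - 2*x/9.
General solution: y = -5/18 - 2*x/9 + C1*exp(6*x) + C2*exp(3*x).
Apply the initial conditions: y(0) = -5/18 + C1 + C2 = -5 and y'(0) = -2/9 + 3*C2 + 6*C1 = 1. Solving gives C1 = 277/54, C2 = -266/27.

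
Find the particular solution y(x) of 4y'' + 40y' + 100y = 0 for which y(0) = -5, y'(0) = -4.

y = -5*exp(-5*x) - 29*x*exp(-5*x)

Divide through by 4: y'' + 10y' + 25y = 0.
Characteristic equation r² + 10r + 25 = 0 has discriminant (10)² - 4·(25) = 0, so r = -5 is a repeated root.
Hence y_h = (C1 + C2*x)*exp(-5*x).
Apply the initial conditions: y(0) = C1 = -5 and y'(0) = C2 - 5*C1 = -4. Solving gives C1 = -5, C2 = -29.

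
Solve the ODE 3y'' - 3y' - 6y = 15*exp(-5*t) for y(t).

y = 5*exp(-5*t)/28 + C1*exp(2*t) + C2*exp(-t)

Divide through by 3: y'' - y' - 2y = 5*exp(-5*t).
Characteristic equation r² - r - 2 = 0 factors as (r - 2)(r + 1) = 0, so r = 2, -1.
Hence y_h = C1*exp(2*t) + C2*exp(-t).
Try y_p = A*exp(-5*t). Substituting into the equation and dividing by exp(-5*t) gives A = 5/28, so y_p = 5*exp(-5*t)/28.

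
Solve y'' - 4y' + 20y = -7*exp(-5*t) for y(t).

y = -7*exp(-5*t)/65 + C1*cos(4*t)*exp(2*t) + C2*exp(2*t)*sin(4*t)

Characteristic equation r² - 4r + 20 = 0 has discriminant (-4)² - 4·(20) = -64 < 0, so r = 2 ± 4i.
Hence y_h = C1*cos(4*t)*exp(2*t) + C2*exp(2*t)*sin(4*t).
Try y_p = A*exp(-5*t). Substituting into the equation and dividing by exp(-5*t) gives A = -7/65, so y_p = -7*exp(-5*t)/65.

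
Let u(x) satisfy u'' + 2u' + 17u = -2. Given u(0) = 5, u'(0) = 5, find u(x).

Characteristic equation r² + 2r + 17 = 0 has discriminant (2)² - 4·(17) = -64 < 0, so r = -1 ± 4i.
Hence u_h = C1*cos(4*x)*exp(-x) + C2*exp(-x)*sin(4*x).
For the particular solution try u_p = A0. Substituting and matching coefficients of each power of x gives A0 = -2/17, so u_p = -2/17.
General solution: u = -2/17 + C1*cos(4*x)*exp(-x) + C2*exp(-x)*sin(4*x).
Apply the initial conditions: u(0) = -2/17 + C1 = 5 and u'(0) = -C1 + 4*C2 = 5. Solving gives C1 = 87/17, C2 = 43/17.

u = -2/17 + 43*exp(-x)*sin(4*x)/17 + 87*cos(4*x)*exp(-x)/17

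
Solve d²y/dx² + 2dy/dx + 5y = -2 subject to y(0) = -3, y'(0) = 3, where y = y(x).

y = -2/5 - 13*cos(2*x)*exp(-x)/5 + exp(-x)*sin(2*x)/5

Characteristic equation r² + 2r + 5 = 0 has discriminant (2)² - 4·(5) = -16 < 0, so r = -1 ± 2i.
Hence y_h = C1*cos(2*x)*exp(-x) + C2*exp(-x)*sin(2*x).
For the particular solution try y_p = A0. Substituting and matching coefficients of each power of x gives A0 = -2/5, so y_p = -2/5.
General solution: y = -2/5 + C1*cos(2*x)*exp(-x) + C2*exp(-x)*sin(2*x).
Apply the initial conditions: y(0) = -2/5 + C1 = -3 and y'(0) = -C1 + 2*C2 = 3. Solving gives C1 = -13/5, C2 = 1/5.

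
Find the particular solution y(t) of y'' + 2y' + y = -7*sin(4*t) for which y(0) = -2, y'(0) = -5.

Characteristic equation r² + 2r + 1 = 0 has discriminant (2)² - 4·(1) = 0, so r = -1 is a repeated root.
Hence y_h = (C1 + C2*t)*exp(-t).
Try y_p = A*cos(4*t) + B*sin(4*t). Substituting and equating the coefficients of cos(4t) and sin(4t) gives A = 56/289, B = 105/289, so y_p = 56*cos(4*t)/289 + 105*sin(4*t)/289.
General solution: y = 56*cos(4*t)/289 + 105*sin(4*t)/289 + C1*exp(-t) + C2*t*exp(-t).
Apply the initial conditions: y(0) = 56/289 + C1 = -2 and y'(0) = 420/289 + C2 - C1 = -5. Solving gives C1 = -634/289, C2 = -147/17.

y = -634*exp(-t)/289 + 56*cos(4*t)/289 + 105*sin(4*t)/289 - 147*t*exp(-t)/17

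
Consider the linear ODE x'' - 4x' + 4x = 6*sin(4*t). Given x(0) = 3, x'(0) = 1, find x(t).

Characteristic equation r² - 4r + 4 = 0 has discriminant (-4)² - 4·(4) = 0, so r = 2 is a repeated root.
Hence x_h = (C1 + C2*t)*exp(2*t).
Try x_p = A*cos(4*t) + B*sin(4*t). Substituting and equating the coefficients of cos(4t) and sin(4t) gives A = 6/25, B = -9/50, so x_p = -9*sin(4*t)/50 + 6*cos(4*t)/25.
General solution: x = -9*sin(4*t)/50 + 6*cos(4*t)/25 + C1*exp(2*t) + C2*t*exp(2*t).
Apply the initial conditions: x(0) = 6/25 + C1 = 3 and x'(0) = -18/25 + C2 + 2*C1 = 1. Solving gives C1 = 69/25, C2 = -19/5.

x = -9*sin(4*t)/50 + 6*cos(4*t)/25 + 69*exp(2*t)/25 - 19*t*exp(2*t)/5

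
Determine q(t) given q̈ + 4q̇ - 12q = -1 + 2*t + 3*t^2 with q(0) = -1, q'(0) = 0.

q = -5/72 - 79*exp(-6*t)/288 - 21*exp(2*t)/32 - t/3 - t**2/4

Characteristic equation r² + 4r - 12 = 0 factors as (r - 2)(r + 6) = 0, so r = 2, -6.
Hence q_h = C1*exp(2*t) + C2*exp(-6*t).
For the particular solution try q_p = A0 + A1*t + A2*t^2. Substituting and matching coefficients of each power of t gives A0 = -5/72, A1 = -1/3, A2 = -1/4, so q_p = -5/72 - t/3 - t^2/4.
General solution: q = -5/72 - t/3 - t^2/4 + C1*exp(2*t) + C2*exp(-6*t).
Apply the initial conditions: q(0) = -5/72 + C1 + C2 = -1 and q'(0) = -1/3 - 6*C2 + 2*C1 = 0. Solving gives C1 = -21/32, C2 = -79/288.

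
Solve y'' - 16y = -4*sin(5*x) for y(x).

y = 4*sin(5*x)/41 + C1*exp(4*x) + C2*exp(-4*x)

Characteristic equation r² - 16 = 0 factors as (r - 4)(r + 4) = 0, so r = 4, -4.
Hence y_h = C1*exp(4*x) + C2*exp(-4*x).
Try y_p = A*cos(5*x) + B*sin(5*x). Substituting and equating the coefficients of cos(5x) and sin(5x) gives A = 0, B = 4/41, so y_p = 4*sin(5*x)/41.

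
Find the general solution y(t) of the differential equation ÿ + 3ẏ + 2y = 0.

Characteristic equation r² + 3r + 2 = 0 factors as (r + 2)(r + 1) = 0, so r = -2, -1.
Hence y_h = C1*exp(-2*t) + C2*exp(-t).

y = C1*exp(-2*t) + C2*exp(-t)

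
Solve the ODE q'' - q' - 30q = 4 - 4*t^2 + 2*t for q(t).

Characteristic equation r² - r - 30 = 0 factors as (r + 5)(r - 6) = 0, so r = -5, 6.
Hence q_h = C1*exp(-5*t) + C2*exp(6*t).
For the particular solution try q_p = A0 + A1*t + A2*t^2. Substituting and matching coefficients of each power of t gives A0 = -823/6750, A1 = -17/225, A2 = 2/15, so q_p = -823/6750 - 17*t/225 + 2*t^2/15.

q = -823/6750 - 17*t/225 + 2*t**2/15 + C1*exp(-5*t) + C2*exp(6*t)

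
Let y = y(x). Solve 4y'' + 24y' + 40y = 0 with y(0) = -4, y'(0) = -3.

Divide through by 4: y'' + 6y' + 10y = 0.
Characteristic equation r² + 6r + 10 = 0 has discriminant (6)² - 4·(10) = -4 < 0, so r = -3 ± i.
Hence y_h = C1*cos(x)*exp(-3*x) + C2*exp(-3*x)*sin(x).
Apply the initial conditions: y(0) = C1 = -4 and y'(0) = C2 - 3*C1 = -3. Solving gives C1 = -4, C2 = -15.

y = -15*exp(-3*x)*sin(x) - 4*cos(x)*exp(-3*x)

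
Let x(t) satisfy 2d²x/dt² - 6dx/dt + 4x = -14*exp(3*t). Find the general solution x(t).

Divide through by 2: x'' - 3x' + 2x = -7*exp(3*t).
Characteristic equation r² - 3r + 2 = 0 factors as (r - 1)(r - 2) = 0, so r = 1, 2.
Hence x_h = C1*exp(t) + C2*exp(2*t).
Try x_p = A*exp(3*t). Substituting into the equation and dividing by exp(3*t) gives A = -7/2, so x_p = -7*exp(3*t)/2.

x = -7*exp(3*t)/2 + C1*exp(t) + C2*exp(2*t)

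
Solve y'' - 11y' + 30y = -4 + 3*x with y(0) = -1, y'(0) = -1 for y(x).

y = -29/300 - 108*exp(5*x)/25 + x/10 + 41*exp(6*x)/12

Characteristic equation r² - 11r + 30 = 0 factors as (r - 6)(r - 5) = 0, so r = 6, 5.
Hence y_h = C1*exp(6*x) + C2*exp(5*x).
For the particular solution try y_p = A0 + A1*x. Substituting and matching coefficients of each power of x gives A0 = -29/300, A1 = 1/10, so y_p = -29/300 + x/10.
General solution: y = -29/300 + x/10 + C1*exp(6*x) + C2*exp(5*x).
Apply the initial conditions: y(0) = -29/300 + C1 + C2 = -1 and y'(0) = 1/10 + 5*C2 + 6*C1 = -1. Solving gives C1 = 41/12, C2 = -108/25.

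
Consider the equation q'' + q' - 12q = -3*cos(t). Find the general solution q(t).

q = -3*sin(t)/170 + 39*cos(t)/170 + C1*exp(3*t) + C2*exp(-4*t)

Characteristic equation r² + r - 12 = 0 factors as (r - 3)(r + 4) = 0, so r = 3, -4.
Hence q_h = C1*exp(3*t) + C2*exp(-4*t).
Try q_p = A*cos(t) + B*sin(t). Substituting and equating the coefficients of cos(t) and sin(t) gives A = 39/170, B = -3/170, so q_p = -3*sin(t)/170 + 39*cos(t)/170.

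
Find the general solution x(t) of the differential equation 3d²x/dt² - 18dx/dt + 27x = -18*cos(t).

Divide through by 3: x'' - 6x' + 9x = -6*cos(t).
Characteristic equation r² - 6r + 9 = 0 has discriminant (-6)² - 4·(9) = 0, so r = 3 is a repeated root.
Hence x_h = (C1 + C2*t)*exp(3*t).
Try x_p = A*cos(t) + B*sin(t). Substituting and equating the coefficients of cos(t) and sin(t) gives A = -12/25, B = 9/25, so x_p = -12*cos(t)/25 + 9*sin(t)/25.

x = -12*cos(t)/25 + 9*sin(t)/25 + C1*exp(3*t) + C2*t*exp(3*t)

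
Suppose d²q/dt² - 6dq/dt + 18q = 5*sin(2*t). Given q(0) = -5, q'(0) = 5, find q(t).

q = 3*cos(2*t)/17 + 7*sin(2*t)/34 - 88*cos(3*t)*exp(3*t)/17 + 114*exp(3*t)*sin(3*t)/17

Characteristic equation r² - 6r + 18 = 0 has discriminant (-6)² - 4·(18) = -36 < 0, so r = 3 ± 3i.
Hence q_h = C1*cos(3*t)*exp(3*t) + C2*exp(3*t)*sin(3*t).
Try q_p = A*cos(2*t) + B*sin(2*t). Substituting and equating the coefficients of cos(2t) and sin(2t) gives A = 3/17, B = 7/34, so q_p = 3*cos(2*t)/17 + 7*sin(2*t)/34.
General solution: q = 3*cos(2*t)/17 + 7*sin(2*t)/34 + C1*cos(3*t)*exp(3*t) + C2*exp(3*t)*sin(3*t).
Apply the initial conditions: q(0) = 3/17 + C1 = -5 and q'(0) = 7/17 + 3*C1 + 3*C2 = 5. Solving gives C1 = -88/17, C2 = 114/17.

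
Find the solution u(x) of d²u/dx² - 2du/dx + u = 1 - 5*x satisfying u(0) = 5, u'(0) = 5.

u = -9 - 5*x + 14*exp(x) - 4*x*exp(x)

Characteristic equation r² - 2r + 1 = 0 has discriminant (-2)² - 4·(1) = 0, so r = 1 is a repeated root.
Hence u_h = (C1 + C2*x)*exp(x).
For the particular solution try u_p = A0 + A1*x. Substituting and matching coefficients of each power of x gives A0 = -9, A1 = -5, so u_p = -9 - 5*x.
General solution: u = -9 - 5*x + C1*exp(x) + C2*x*exp(x).
Apply the initial conditions: u(0) = -9 + C1 = 5 and u'(0) = -5 + C1 + C2 = 5. Solving gives C1 = 14, C2 = -4.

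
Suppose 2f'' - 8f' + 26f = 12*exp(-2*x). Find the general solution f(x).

Divide through by 2: f'' - 4f' + 13f = 6*exp(-2*x).
Characteristic equation r² - 4r + 13 = 0 has discriminant (-4)² - 4·(13) = -36 < 0, so r = 2 ± 3i.
Hence f_h = C1*cos(3*x)*exp(2*x) + C2*exp(2*x)*sin(3*x).
Try f_p = A*exp(-2*x). Substituting into the equation and dividing by exp(-2*x) gives A = 6/25, so f_p = 6*exp(-2*x)/25.

f = 6*exp(-2*x)/25 + C1*cos(3*x)*exp(2*x) + C2*exp(2*x)*sin(3*x)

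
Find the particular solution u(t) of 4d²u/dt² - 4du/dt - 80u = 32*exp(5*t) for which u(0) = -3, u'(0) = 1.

Divide through by 4: u'' - u' - 20u = 8*exp(5*t).
Characteristic equation r² - r - 20 = 0 factors as (r + 4)(r - 5) = 0, so r = -4, 5.
Hence u_h = C1*exp(-4*t) + C2*exp(5*t).
Since exp(5*t) solves the homogeneous equation (r = 5 is a root of multiplicity 1), multiply the trial by t. Try u_p = A*t*exp(5*t). Substituting into the equation and dividing by exp(5*t) gives A = 8/9, so u_p = 8*t*exp(5*t)/9.
General solution: u = C1*exp(-4*t) + C2*exp(5*t) + 8*t*exp(5*t)/9.
Apply the initial conditions: u(0) = C1 + C2 = -3 and u'(0) = 8/9 - 4*C1 + 5*C2 = 1. Solving gives C1 = -136/81, C2 = -107/81.

u = -136*exp(-4*t)/81 - 107*exp(5*t)/81 + 8*t*exp(5*t)/9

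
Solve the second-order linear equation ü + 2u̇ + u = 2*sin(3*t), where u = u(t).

u = -4*sin(3*t)/25 - 3*cos(3*t)/25 + C1*exp(-t) + C2*t*exp(-t)

Characteristic equation r² + 2r + 1 = 0 has discriminant (2)² - 4·(1) = 0, so r = -1 is a repeated root.
Hence u_h = (C1 + C2*t)*exp(-t).
Try u_p = A*cos(3*t) + B*sin(3*t). Substituting and equating the coefficients of cos(3t) and sin(3t) gives A = -3/25, B = -4/25, so u_p = -4*sin(3*t)/25 - 3*cos(3*t)/25.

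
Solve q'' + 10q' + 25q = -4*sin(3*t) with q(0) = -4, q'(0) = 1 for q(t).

Characteristic equation r² + 10r + 25 = 0 has discriminant (10)² - 4·(25) = 0, so r = -5 is a repeated root.
Hence q_h = (C1 + C2*t)*exp(-5*t).
Try q_p = A*cos(3*t) + B*sin(3*t). Substituting and equating the coefficients of cos(3t) and sin(3t) gives A = 30/289, B = -16/289, so q_p = -16*sin(3*t)/289 + 30*cos(3*t)/289.
General solution: q = -16*sin(3*t)/289 + 30*cos(3*t)/289 + C1*exp(-5*t) + C2*t*exp(-5*t).
Apply the initial conditions: q(0) = 30/289 + C1 = -4 and q'(0) = -48/289 + C2 - 5*C1 = 1. Solving gives C1 = -1186/289, C2 = -329/17.

q = -1186*exp(-5*t)/289 - 16*sin(3*t)/289 + 30*cos(3*t)/289 - 329*t*exp(-5*t)/17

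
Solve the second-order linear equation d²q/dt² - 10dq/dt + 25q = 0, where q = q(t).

q = C1*exp(5*t) + C2*t*exp(5*t)

Characteristic equation r² - 10r + 25 = 0 has discriminant (-10)² - 4·(25) = 0, so r = 5 is a repeated root.
Hence q_h = (C1 + C2*t)*exp(5*t).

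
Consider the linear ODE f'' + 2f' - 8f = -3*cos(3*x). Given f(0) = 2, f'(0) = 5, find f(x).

Characteristic equation r² + 2r - 8 = 0 factors as (r - 2)(r + 4) = 0, so r = 2, -4.
Hence f_h = C1*exp(2*x) + C2*exp(-4*x).
Try f_p = A*cos(3*x) + B*sin(3*x). Substituting and equating the coefficients of cos(3x) and sin(3x) gives A = 51/325, B = -18/325, so f_p = -18*sin(3*x)/325 + 51*cos(3*x)/325.
General solution: f = -18*sin(3*x)/325 + 51*cos(3*x)/325 + C1*exp(2*x) + C2*exp(-4*x).
Apply the initial conditions: f(0) = 51/325 + C1 + C2 = 2 and f'(0) = -54/325 - 4*C2 + 2*C1 = 5. Solving gives C1 = 163/78, C2 = -37/150.

f = -37*exp(-4*x)/150 - 18*sin(3*x)/325 + 51*cos(3*x)/325 + 163*exp(2*x)/78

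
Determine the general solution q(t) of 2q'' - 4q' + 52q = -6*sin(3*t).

q = -51*sin(3*t)/325 - 18*cos(3*t)/325 + C1*cos(5*t)*exp(t) + C2*exp(t)*sin(5*t)

Divide through by 2: q'' - 2q' + 26q = -3*sin(3*t).
Characteristic equation r² - 2r + 26 = 0 has discriminant (-2)² - 4·(26) = -100 < 0, so r = 1 ± 5i.
Hence q_h = C1*cos(5*t)*exp(t) + C2*exp(t)*sin(5*t).
Try q_p = A*cos(3*t) + B*sin(3*t). Substituting and equating the coefficients of cos(3t) and sin(3t) gives A = -18/325, B = -51/325, so q_p = -51*sin(3*t)/325 - 18*cos(3*t)/325.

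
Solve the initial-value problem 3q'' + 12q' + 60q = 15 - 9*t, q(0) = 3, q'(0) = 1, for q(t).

q = 7/25 - 3*t/20 + 68*cos(4*t)*exp(-2*t)/25 + 659*exp(-2*t)*sin(4*t)/400

Divide through by 3: q'' + 4q' + 20q = 5 - 3*t.
Characteristic equation r² + 4r + 20 = 0 has discriminant (4)² - 4·(20) = -64 < 0, so r = -2 ± 4i.
Hence q_h = C1*cos(4*t)*exp(-2*t) + C2*exp(-2*t)*sin(4*t).
For the particular solution try q_p = A0 + A1*t. Substituting and matching coefficients of each power of t gives A0 = 7/25, A1 = -3/20, so q_p = 7/25 - 3*t/20.
General solution: q = 7/25 - 3*t/20 + C1*cos(4*t)*exp(-2*t) + C2*exp(-2*t)*sin(4*t).
Apply the initial conditions: q(0) = 7/25 + C1 = 3 and q'(0) = -3/20 - 2*C1 + 4*C2 = 1. Solving gives C1 = 68/25, C2 = 659/400.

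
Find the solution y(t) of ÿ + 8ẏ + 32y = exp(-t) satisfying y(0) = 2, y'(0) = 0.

y = exp(-t)/25 + 49*cos(4*t)*exp(-4*t)/25 + 197*exp(-4*t)*sin(4*t)/100

Characteristic equation r² + 8r + 32 = 0 has discriminant (8)² - 4·(32) = -64 < 0, so r = -4 ± 4i.
Hence y_h = C1*cos(4*t)*exp(-4*t) + C2*exp(-4*t)*sin(4*t).
Try y_p = A*exp(-t). Substituting into the equation and dividing by exp(-t) gives A = 1/25, so y_p = exp(-t)/25.
General solution: y = exp(-t)/25 + C1*cos(4*t)*exp(-4*t) + C2*exp(-4*t)*sin(4*t).
Apply the initial conditions: y(0) = 1/25 + C1 = 2 and y'(0) = -1/25 - 4*C1 + 4*C2 = 0. Solving gives C1 = 49/25, C2 = 197/100.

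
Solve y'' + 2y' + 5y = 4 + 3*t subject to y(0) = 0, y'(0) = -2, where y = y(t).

y = 14/25 + 3*t/5 - 79*exp(-t)*sin(2*t)/50 - 14*cos(2*t)*exp(-t)/25

Characteristic equation r² + 2r + 5 = 0 has discriminant (2)² - 4·(5) = -16 < 0, so r = -1 ± 2i.
Hence y_h = C1*cos(2*t)*exp(-t) + C2*exp(-t)*sin(2*t).
For the particular solution try y_p = A0 + A1*t. Substituting and matching coefficients of each power of t gives A0 = 14/25, A1 = 3/5, so y_p = 14/25 + 3*t/5.
General solution: y = 14/25 + 3*t/5 + C1*cos(2*t)*exp(-t) + C2*exp(-t)*sin(2*t).
Apply the initial conditions: y(0) = 14/25 + C1 = 0 and y'(0) = 3/5 - C1 + 2*C2 = -2. Solving gives C1 = -14/25, C2 = -79/50.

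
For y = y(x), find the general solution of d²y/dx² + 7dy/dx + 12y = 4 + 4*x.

y = 5/36 + x/3 + C1*exp(-4*x) + C2*exp(-3*x)

Characteristic equation r² + 7r + 12 = 0 factors as (r + 4)(r + 3) = 0, so r = -4, -3.
Hence y_h = C1*exp(-4*x) + C2*exp(-3*x).
For the particular solution try y_p = A0 + A1*x. Substituting and matching coefficients of each power of x gives A0 = 5/36, A1 = 1/3, so y_p = 5/36 + x/3.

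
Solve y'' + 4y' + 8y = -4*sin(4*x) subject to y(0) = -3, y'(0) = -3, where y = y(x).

y = cos(4*x)/5 + sin(4*x)/10 - 49*exp(-2*x)*sin(2*x)/10 - 16*cos(2*x)*exp(-2*x)/5

Characteristic equation r² + 4r + 8 = 0 has discriminant (4)² - 4·(8) = -16 < 0, so r = -2 ± 2i.
Hence y_h = C1*cos(2*x)*exp(-2*x) + C2*exp(-2*x)*sin(2*x).
Try y_p = A*cos(4*x) + B*sin(4*x). Substituting and equating the coefficients of cos(4x) and sin(4x) gives A = 1/5, B = 1/10, so y_p = cos(4*x)/5 + sin(4*x)/10.
General solution: y = cos(4*x)/5 + sin(4*x)/10 + C1*cos(2*x)*exp(-2*x) + C2*exp(-2*x)*sin(2*x).
Apply the initial conditions: y(0) = 1/5 + C1 = -3 and y'(0) = 2/5 - 2*C1 + 2*C2 = -3. Solving gives C1 = -16/5, C2 = -49/10.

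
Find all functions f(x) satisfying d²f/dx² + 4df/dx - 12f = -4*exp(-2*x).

f = exp(-2*x)/4 + C1*exp(-6*x) + C2*exp(2*x)

Characteristic equation r² + 4r - 12 = 0 factors as (r + 6)(r - 2) = 0, so r = -6, 2.
Hence f_h = C1*exp(-6*x) + C2*exp(2*x).
Try f_p = A*exp(-2*x). Substituting into the equation and dividing by exp(-2*x) gives A = 1/4, so f_p = exp(-2*x)/4.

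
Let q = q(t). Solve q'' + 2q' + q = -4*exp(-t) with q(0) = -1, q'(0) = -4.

q = -exp(-t) - 5*t*exp(-t) - 2*t**2*exp(-t)

Characteristic equation r² + 2r + 1 = 0 has discriminant (2)² - 4·(1) = 0, so r = -1 is a repeated root.
Hence q_h = (C1 + C2*t)*exp(-t).
Since exp(-t) solves the homogeneous equation (r = -1 is a root of multiplicity 2), multiply the trial by t^2. Try q_p = A*t^2*exp(-t). Substituting into the equation and dividing by exp(-t) gives A = -2, so q_p = -2*t^2*exp(-t).
General solution: q = C1*exp(-t) - 2*t^2*exp(-t) + C2*t*exp(-t).
Apply the initial conditions: q(0) = C1 = -1 and q'(0) = C2 - C1 = -4. Solving gives C1 = -1, C2 = -5.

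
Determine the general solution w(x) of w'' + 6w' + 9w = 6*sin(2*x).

w = -72*cos(2*x)/169 + 30*sin(2*x)/169 + C1*exp(-3*x) + C2*x*exp(-3*x)

Characteristic equation r² + 6r + 9 = 0 has discriminant (6)² - 4·(9) = 0, so r = -3 is a repeated root.
Hence w_h = (C1 + C2*x)*exp(-3*x).
Try w_p = A*cos(2*x) + B*sin(2*x). Substituting and equating the coefficients of cos(2x) and sin(2x) gives A = -72/169, B = 30/169, so w_p = -72*cos(2*x)/169 + 30*sin(2*x)/169.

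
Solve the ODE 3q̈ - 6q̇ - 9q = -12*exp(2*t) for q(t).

Divide through by 3: q'' - 2q' - 3q = -4*exp(2*t).
Characteristic equation r² - 2r - 3 = 0 factors as (r - 3)(r + 1) = 0, so r = 3, -1.
Hence q_h = C1*exp(3*t) + C2*exp(-t).
Try q_p = A*exp(2*t). Substituting into the equation and dividing by exp(2*t) gives A = 4/3, so q_p = 4*exp(2*t)/3.

q = 4*exp(2*t)/3 + C1*exp(3*t) + C2*exp(-t)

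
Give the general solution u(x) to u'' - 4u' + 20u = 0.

Characteristic equation r² - 4r + 20 = 0 has discriminant (-4)² - 4·(20) = -64 < 0, so r = 2 ± 4i.
Hence u_h = C1*cos(4*x)*exp(2*x) + C2*exp(2*x)*sin(4*x).

u = C1*cos(4*x)*exp(2*x) + C2*exp(2*x)*sin(4*x)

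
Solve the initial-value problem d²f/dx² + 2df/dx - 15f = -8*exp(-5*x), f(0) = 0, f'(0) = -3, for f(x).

Characteristic equation r² + 2r - 15 = 0 factors as (r - 3)(r + 5) = 0, so r = 3, -5.
Hence f_h = C1*exp(3*x) + C2*exp(-5*x).
Since exp(-5*x) solves the homogeneous equation (r = -5 is a root of multiplicity 1), multiply the trial by x. Try f_p = A*x*exp(-5*x). Substituting into the equation and dividing by exp(-5*x) gives A = 1, so f_p = x*exp(-5*x).
General solution: f = C1*exp(3*x) + C2*exp(-5*x) + x*exp(-5*x).
Apply the initial conditions: f(0) = C1 + C2 = 0 and f'(0) = 1 - 5*C2 + 3*C1 = -3. Solving gives C1 = -1/2, C2 = 1/2.

f = exp(-5*x)/2 - exp(3*x)/2 + x*exp(-5*x)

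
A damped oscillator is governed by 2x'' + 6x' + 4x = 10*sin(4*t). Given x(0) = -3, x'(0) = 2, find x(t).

x = -48*exp(-t)/17 - 7*sin(4*t)/34 - 3*cos(4*t)/17

Divide through by 2: x'' + 3x' + 2x = 5*sin(4*t).
Characteristic equation r² + 3r + 2 = 0 factors as (r + 2)(r + 1) = 0, so r = -2, -1.
Hence x_h = C1*exp(-2*t) + C2*exp(-t).
Try x_p = A*cos(4*t) + B*sin(4*t). Substituting and equating the coefficients of cos(4t) and sin(4t) gives A = -3/17, B = -7/34, so x_p = -7*sin(4*t)/34 - 3*cos(4*t)/17.
General solution: x = -7*sin(4*t)/34 - 3*cos(4*t)/17 + C1*exp(-2*t) + C2*exp(-t).
Apply the initial conditions: x(0) = -3/17 + C1 + C2 = -3 and x'(0) = -14/17 - C2 - 2*C1 = 2. Solving gives C1 = 0, C2 = -48/17.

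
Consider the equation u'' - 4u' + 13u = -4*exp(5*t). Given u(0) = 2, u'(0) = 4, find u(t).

Characteristic equation r² - 4r + 13 = 0 has discriminant (-4)² - 4·(13) = -36 < 0, so r = 2 ± 3i.
Hence u_h = C1*cos(3*t)*exp(2*t) + C2*exp(2*t)*sin(3*t).
Try u_p = A*exp(5*t). Substituting into the equation and dividing by exp(5*t) gives A = -2/9, so u_p = -2*exp(5*t)/9.
General solution: u = -2*exp(5*t)/9 + C1*cos(3*t)*exp(2*t) + C2*exp(2*t)*sin(3*t).
Apply the initial conditions: u(0) = -2/9 + C1 = 2 and u'(0) = -10/9 + 2*C1 + 3*C2 = 4. Solving gives C1 = 20/9, C2 = 2/9.

u = -2*exp(5*t)/9 + 2*exp(2*t)*sin(3*t)/9 + 20*cos(3*t)*exp(2*t)/9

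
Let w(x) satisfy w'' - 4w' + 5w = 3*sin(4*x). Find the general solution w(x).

w = -33*sin(4*x)/377 + 48*cos(4*x)/377 + C1*cos(x)*exp(2*x) + C2*exp(2*x)*sin(x)

Characteristic equation r² - 4r + 5 = 0 has discriminant (-4)² - 4·(5) = -4 < 0, so r = 2 ± i.
Hence w_h = C1*cos(x)*exp(2*x) + C2*exp(2*x)*sin(x).
Try w_p = A*cos(4*x) + B*sin(4*x). Substituting and equating the coefficients of cos(4x) and sin(4x) gives A = 48/377, B = -33/377, so w_p = -33*sin(4*x)/377 + 48*cos(4*x)/377.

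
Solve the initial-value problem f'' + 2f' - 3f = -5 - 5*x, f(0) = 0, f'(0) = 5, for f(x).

Characteristic equation r² + 2r - 3 = 0 factors as (r + 3)(r - 1) = 0, so r = -3, 1.
Hence f_h = C1*exp(-3*x) + C2*exp(x).
For the particular solution try f_p = A0 + A1*x. Substituting and matching coefficients of each power of x gives A0 = 25/9, A1 = 5/3, so f_p = 25/9 + 5*x/3.
General solution: f = 25/9 + 5*x/3 + C1*exp(-3*x) + C2*exp(x).
Apply the initial conditions: f(0) = 25/9 + C1 + C2 = 0 and f'(0) = 5/3 + C2 - 3*C1 = 5. Solving gives C1 = -55/36, C2 = -5/4.

f = 25/9 - 55*exp(-3*x)/36 - 5*exp(x)/4 + 5*x/3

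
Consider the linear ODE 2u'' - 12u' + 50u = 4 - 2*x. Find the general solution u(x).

u = 44/625 - x/25 + C1*cos(4*x)*exp(3*x) + C2*exp(3*x)*sin(4*x)

Divide through by 2: u'' - 6u' + 25u = 2 - x.
Characteristic equation r² - 6r + 25 = 0 has discriminant (-6)² - 4·(25) = -64 < 0, so r = 3 ± 4i.
Hence u_h = C1*cos(4*x)*exp(3*x) + C2*exp(3*x)*sin(4*x).
For the particular solution try u_p = A0 + A1*x. Substituting and matching coefficients of each power of x gives A0 = 44/625, A1 = -1/25, so u_p = 44/625 - x/25.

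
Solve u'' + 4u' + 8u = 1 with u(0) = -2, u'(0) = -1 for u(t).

u = 1/8 - 21*exp(-2*t)*sin(2*t)/8 - 17*cos(2*t)*exp(-2*t)/8

Characteristic equation r² + 4r + 8 = 0 has discriminant (4)² - 4·(8) = -16 < 0, so r = -2 ± 2i.
Hence u_h = C1*cos(2*t)*exp(-2*t) + C2*exp(-2*t)*sin(2*t).
For the particular solution try u_p = A0. Substituting and matching coefficients of each power of t gives A0 = 1/8, so u_p = 1/8.
General solution: u = 1/8 + C1*cos(2*t)*exp(-2*t) + C2*exp(-2*t)*sin(2*t).
Apply the initial conditions: u(0) = 1/8 + C1 = -2 and u'(0) = -2*C1 + 2*C2 = -1. Solving gives C1 = -17/8, C2 = -21/8.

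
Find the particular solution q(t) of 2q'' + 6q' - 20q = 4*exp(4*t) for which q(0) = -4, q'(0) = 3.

Divide through by 2: q'' + 3q' - 10q = 2*exp(4*t).
Characteristic equation r² + 3r - 10 = 0 factors as (r - 2)(r + 5) = 0, so r = 2, -5.
Hence q_h = C1*exp(2*t) + C2*exp(-5*t).
Try q_p = A*exp(4*t). Substituting into the equation and dividing by exp(4*t) gives A = 1/9, so q_p = exp(4*t)/9.
General solution: q = exp(4*t)/9 + C1*exp(2*t) + C2*exp(-5*t).
Apply the initial conditions: q(0) = 1/9 + C1 + C2 = -4 and q'(0) = 4/9 - 5*C2 + 2*C1 = 3. Solving gives C1 = -18/7, C2 = -97/63.

q = -97*exp(-5*t)/63 - 18*exp(2*t)/7 + exp(4*t)/9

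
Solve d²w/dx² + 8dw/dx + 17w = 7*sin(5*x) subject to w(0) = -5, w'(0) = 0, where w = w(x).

Characteristic equation r² + 8r + 17 = 0 has discriminant (8)² - 4·(17) = -4 < 0, so r = -4 ± i.
Hence w_h = C1*cos(x)*exp(-4*x) + C2*exp(-4*x)*sin(x).
Try w_p = A*cos(5*x) + B*sin(5*x). Substituting and equating the coefficients of cos(5x) and sin(5x) gives A = -35/208, B = -7/208, so w_p = -35*cos(5*x)/208 - 7*sin(5*x)/208.
General solution: w = -35*cos(5*x)/208 - 7*sin(5*x)/208 + C1*cos(x)*exp(-4*x) + C2*exp(-4*x)*sin(x).
Apply the initial conditions: w(0) = -35/208 + C1 = -5 and w'(0) = -35/208 + C2 - 4*C1 = 0. Solving gives C1 = -1005/208, C2 = -3985/208.

w = -35*cos(5*x)/208 - 7*sin(5*x)/208 - 3985*exp(-4*x)*sin(x)/208 - 1005*cos(x)*exp(-4*x)/208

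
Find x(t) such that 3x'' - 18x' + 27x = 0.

x = C1*exp(3*t) + C2*t*exp(3*t)

Divide through by 3: x'' - 6x' + 9x = 0.
Characteristic equation r² - 6r + 9 = 0 has discriminant (-6)² - 4·(9) = 0, so r = 3 is a repeated root.
Hence x_h = (C1 + C2*t)*exp(3*t).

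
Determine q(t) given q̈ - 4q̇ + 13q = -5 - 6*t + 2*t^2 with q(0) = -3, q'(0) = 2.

q = -1145/2197 - 62*t/169 + 2*t**2/13 - 5446*cos(3*t)*exp(2*t)/2197 + 5364*exp(2*t)*sin(3*t)/2197

Characteristic equation r² - 4r + 13 = 0 has discriminant (-4)² - 4·(13) = -36 < 0, so r = 2 ± 3i.
Hence q_h = C1*cos(3*t)*exp(2*t) + C2*exp(2*t)*sin(3*t).
For the particular solution try q_p = A0 + A1*t + A2*t^2. Substituting and matching coefficients of each power of t gives A0 = -1145/2197, A1 = -62/169, A2 = 2/13, so q_p = -1145/2197 - 62*t/169 + 2*t^2/13.
General solution: q = -1145/2197 - 62*t/169 + 2*t^2/13 + C1*cos(3*t)*exp(2*t) + C2*exp(2*t)*sin(3*t).
Apply the initial conditions: q(0) = -1145/2197 + C1 = -3 and q'(0) = -62/169 + 2*C1 + 3*C2 = 2. Solving gives C1 = -5446/2197, C2 = 5364/2197.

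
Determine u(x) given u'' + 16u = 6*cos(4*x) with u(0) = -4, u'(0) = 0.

Characteristic equation r² + 16 = 0 has discriminant (0)² - 4·(16) = -64 < 0, so r = ± 4i.
Hence u_h = C1*cos(4*x) + C2*sin(4*x).
Since ±4i are characteristic roots, multiply the trial by x. Try u_p = x*(A*cos(4*x) + B*sin(4*x)). Substituting and equating the coefficients of cos(4x) and sin(4x) gives A = 0, B = 3/4, so u_p = 3*x*sin(4*x)/4.
General solution: u = C1*cos(4*x) + C2*sin(4*x) + 3*x*sin(4*x)/4.
Apply the initial conditions: u(0) = C1 = -4 and u'(0) = 4*C2 = 0. Solving gives C1 = -4, C2 = 0.

u = -4*cos(4*x) + 3*x*sin(4*x)/4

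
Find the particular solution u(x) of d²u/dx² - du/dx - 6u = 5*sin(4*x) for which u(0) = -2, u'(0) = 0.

Characteristic equation r² - r - 6 = 0 factors as (r - 3)(r + 2) = 0, so r = 3, -2.
Hence u_h = C1*exp(3*x) + C2*exp(-2*x).
Try u_p = A*cos(4*x) + B*sin(4*x). Substituting and equating the coefficients of cos(4x) and sin(4x) gives A = 1/25, B = -11/50, so u_p = -11*sin(4*x)/50 + cos(4*x)/25.
General solution: u = -11*sin(4*x)/50 + cos(4*x)/25 + C1*exp(3*x) + C2*exp(-2*x).
Apply the initial conditions: u(0) = 1/25 + C1 + C2 = -2 and u'(0) = -22/25 - 2*C2 + 3*C1 = 0. Solving gives C1 = -16/25, C2 = -7/5.

u = -16*exp(3*x)/25 - 11*sin(4*x)/50 - 7*exp(-2*x)/5 + cos(4*x)/25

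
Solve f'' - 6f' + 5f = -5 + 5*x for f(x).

f = 1/5 + x + C1*exp(5*x) + C2*exp(x)

Characteristic equation r² - 6r + 5 = 0 factors as (r - 5)(r - 1) = 0, so r = 5, 1.
Hence f_h = C1*exp(5*x) + C2*exp(x).
For the particular solution try f_p = A0 + A1*x. Substituting and matching coefficients of each power of x gives A0 = 1/5, A1 = 1, so f_p = 1/5 + x.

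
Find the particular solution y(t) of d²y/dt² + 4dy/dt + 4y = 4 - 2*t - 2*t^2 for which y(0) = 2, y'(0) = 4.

Characteristic equation r² + 4r + 4 = 0 has discriminant (4)² - 4·(4) = 0, so r = -2 is a repeated root.
Hence y_h = (C1 + C2*t)*exp(-2*t).
For the particular solution try y_p = A0 + A1*t + A2*t^2. Substituting and matching coefficients of each power of t gives A0 = 3/4, A1 = 1/2, A2 = -1/2, so y_p = 3/4 + t/2 - t^2/2.
General solution: y = 3/4 + t/2 - t^2/2 + C1*exp(-2*t) + C2*t*exp(-2*t).
Apply the initial conditions: y(0) = 3/4 + C1 = 2 and y'(0) = 1/2 + C2 - 2*C1 = 4. Solving gives C1 = 5/4, C2 = 6.

y = 3/4 + t/2 - t**2/2 + 5*exp(-2*t)/4 + 6*t*exp(-2*t)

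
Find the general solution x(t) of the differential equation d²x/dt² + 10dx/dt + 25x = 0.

x = C1*exp(-5*t) + C2*t*exp(-5*t)

Characteristic equation r² + 10r + 25 = 0 has discriminant (10)² - 4·(25) = 0, so r = -5 is a repeated root.
Hence x_h = (C1 + C2*t)*exp(-5*t).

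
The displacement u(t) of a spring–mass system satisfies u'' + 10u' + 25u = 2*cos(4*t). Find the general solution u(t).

Characteristic equation r² + 10r + 25 = 0 has discriminant (10)² - 4·(25) = 0, so r = -5 is a repeated root.
Hence u_h = (C1 + C2*t)*exp(-5*t).
Try u_p = A*cos(4*t) + B*sin(4*t). Substituting and equating the coefficients of cos(4t) and sin(4t) gives A = 18/1681, B = 80/1681, so u_p = 18*cos(4*t)/1681 + 80*sin(4*t)/1681.

u = 18*cos(4*t)/1681 + 80*sin(4*t)/1681 + C1*exp(-5*t) + C2*t*exp(-5*t)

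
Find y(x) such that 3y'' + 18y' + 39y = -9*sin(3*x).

Divide through by 3: y'' + 6y' + 13y = -3*sin(3*x).
Characteristic equation r² + 6r + 13 = 0 has discriminant (6)² - 4·(13) = -16 < 0, so r = -3 ± 2i.
Hence y_h = C1*cos(2*x)*exp(-3*x) + C2*exp(-3*x)*sin(2*x).
Try y_p = A*cos(3*x) + B*sin(3*x). Substituting and equating the coefficients of cos(3x) and sin(3x) gives A = 27/170, B = -3/85, so y_p = -3*sin(3*x)/85 + 27*cos(3*x)/170.

y = -3*sin(3*x)/85 + 27*cos(3*x)/170 + C1*cos(2*x)*exp(-3*x) + C2*exp(-3*x)*sin(2*x)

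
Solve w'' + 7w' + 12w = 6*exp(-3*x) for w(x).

w = C1*exp(-4*x) + C2*exp(-3*x) + 6*x*exp(-3*x)

Characteristic equation r² + 7r + 12 = 0 factors as (r + 4)(r + 3) = 0, so r = -4, -3.
Hence w_h = C1*exp(-4*x) + C2*exp(-3*x).
Since exp(-3*x) solves the homogeneous equation (r = -3 is a root of multiplicity 1), multiply the trial by x. Try w_p = A*x*exp(-3*x). Substituting into the equation and dividing by exp(-3*x) gives A = 6, so w_p = 6*x*exp(-3*x).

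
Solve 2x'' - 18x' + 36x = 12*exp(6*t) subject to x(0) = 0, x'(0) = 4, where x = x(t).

x = -2*exp(3*t)/3 + 2*exp(6*t)/3 + 2*t*exp(6*t)

Divide through by 2: x'' - 9x' + 18x = 6*exp(6*t).
Characteristic equation r² - 9r + 18 = 0 factors as (r - 6)(r - 3) = 0, so r = 6, 3.
Hence x_h = C1*exp(6*t) + C2*exp(3*t).
Since exp(6*t) solves the homogeneous equation (r = 6 is a root of multiplicity 1), multiply the trial by t. Try x_p = A*t*exp(6*t). Substituting into the equation and dividing by exp(6*t) gives A = 2, so x_p = 2*t*exp(6*t).
General solution: x = C1*exp(6*t) + C2*exp(3*t) + 2*t*exp(6*t).
Apply the initial conditions: x(0) = C1 + C2 = 0 and x'(0) = 2 + 3*C2 + 6*C1 = 4. Solving gives C1 = 2/3, C2 = -2/3.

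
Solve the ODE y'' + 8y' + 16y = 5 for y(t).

y = 5/16 + C1*exp(-4*t) + C2*t*exp(-4*t)

Characteristic equation r² + 8r + 16 = 0 has discriminant (8)² - 4·(16) = 0, so r = -4 is a repeated root.
Hence y_h = (C1 + C2*t)*exp(-4*t).
For the particular solution try y_p = A0. Substituting and matching coefficients of each power of t gives A0 = 5/16, so y_p = 5/16.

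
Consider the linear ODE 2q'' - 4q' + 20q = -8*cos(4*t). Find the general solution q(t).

q = 6*cos(4*t)/25 + 8*sin(4*t)/25 + C1*cos(3*t)*exp(t) + C2*exp(t)*sin(3*t)

Divide through by 2: q'' - 2q' + 10q = -4*cos(4*t).
Characteristic equation r² - 2r + 10 = 0 has discriminant (-2)² - 4·(10) = -36 < 0, so r = 1 ± 3i.
Hence q_h = C1*cos(3*t)*exp(t) + C2*exp(t)*sin(3*t).
Try q_p = A*cos(4*t) + B*sin(4*t). Substituting and equating the coefficients of cos(4t) and sin(4t) gives A = 6/25, B = 8/25, so q_p = 6*cos(4*t)/25 + 8*sin(4*t)/25.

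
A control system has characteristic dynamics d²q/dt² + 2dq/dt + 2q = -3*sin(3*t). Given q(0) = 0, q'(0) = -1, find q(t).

q = 18*cos(3*t)/85 + 21*sin(3*t)/85 - 166*exp(-t)*sin(t)/85 - 18*cos(t)*exp(-t)/85

Characteristic equation r² + 2r + 2 = 0 has discriminant (2)² - 4·(2) = -4 < 0, so r = -1 ± i.
Hence q_h = C1*cos(t)*exp(-t) + C2*exp(-t)*sin(t).
Try q_p = A*cos(3*t) + B*sin(3*t). Substituting and equating the coefficients of cos(3t) and sin(3t) gives A = 18/85, B = 21/85, so q_p = 18*cos(3*t)/85 + 21*sin(3*t)/85.
General solution: q = 18*cos(3*t)/85 + 21*sin(3*t)/85 + C1*cos(t)*exp(-t) + C2*exp(-t)*sin(t).
Apply the initial conditions: q(0) = 18/85 + C1 = 0 and q'(0) = 63/85 + C2 - C1 = -1. Solving gives C1 = -18/85, C2 = -166/85.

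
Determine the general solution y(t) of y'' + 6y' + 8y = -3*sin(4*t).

y = 3*sin(4*t)/80 + 9*cos(4*t)/80 + C1*exp(-4*t) + C2*exp(-2*t)

Characteristic equation r² + 6r + 8 = 0 factors as (r + 4)(r + 2) = 0, so r = -4, -2.
Hence y_h = C1*exp(-4*t) + C2*exp(-2*t).
Try y_p = A*cos(4*t) + B*sin(4*t). Substituting and equating the coefficients of cos(4t) and sin(4t) gives A = 9/80, B = 3/80, so y_p = 3*sin(4*t)/80 + 9*cos(4*t)/80.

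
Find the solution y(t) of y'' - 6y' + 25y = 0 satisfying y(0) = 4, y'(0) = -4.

Characteristic equation r² - 6r + 25 = 0 has discriminant (-6)² - 4·(25) = -64 < 0, so r = 3 ± 4i.
Hence y_h = C1*cos(4*t)*exp(3*t) + C2*exp(3*t)*sin(4*t).
Apply the initial conditions: y(0) = C1 = 4 and y'(0) = 3*C1 + 4*C2 = -4. Solving gives C1 = 4, C2 = -4.

y = -4*exp(3*t)*sin(4*t) + 4*cos(4*t)*exp(3*t)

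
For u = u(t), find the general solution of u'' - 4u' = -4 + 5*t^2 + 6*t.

u = C2 - 17*t**2/16 - 5*t**3/12 + 15*t/32 + C1*exp(4*t)

Characteristic equation r² - 4r = 0 factors as (r - 4)r = 0, so r = 4, 0.
Hence u_h = C1*exp(4*t) + C2.
Since 0 is a characteristic root (multiplicity 1), multiply the polynomial trial by t: try u_p = t*(A0 + A1*t + A2*t^2). Substituting and matching coefficients of each power of t gives A0 = 15/32, A1 = -17/16, A2 = -5/12, so u_p = -17*t^2/16 - 5*t^3/12 + 15*t/32.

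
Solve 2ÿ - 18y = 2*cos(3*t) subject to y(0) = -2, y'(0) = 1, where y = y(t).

Divide through by 2: y'' - 9y = cos(3*t).
Characteristic equation r² - 9 = 0 factors as (r + 3)(r - 3) = 0, so r = -3, 3.
Hence y_h = C1*exp(-3*t) + C2*exp(3*t).
Try y_p = A*cos(3*t) + B*sin(3*t). Substituting and equating the coefficients of cos(3t) and sin(3t) gives A = -1/18, B = 0, so y_p = -cos(3*t)/18.
General solution: y = -cos(3*t)/18 + C1*exp(-3*t) + C2*exp(3*t).
Apply the initial conditions: y(0) = -1/18 + C1 + C2 = -2 and y'(0) = -3*C1 + 3*C2 = 1. Solving gives C1 = -41/36, C2 = -29/36.

y = -41*exp(-3*t)/36 - 29*exp(3*t)/36 - cos(3*t)/18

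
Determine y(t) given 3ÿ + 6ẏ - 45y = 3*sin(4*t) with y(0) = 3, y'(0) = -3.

Divide through by 3: y'' + 2y' - 15y = sin(4*t).
Characteristic equation r² + 2r - 15 = 0 factors as (r + 5)(r - 3) = 0, so r = -5, 3.
Hence y_h = C1*exp(-5*t) + C2*exp(3*t).
Try y_p = A*cos(4*t) + B*sin(4*t). Substituting and equating the coefficients of cos(4t) and sin(4t) gives A = -8/1025, B = -31/1025, so y_p = -31*sin(4*t)/1025 - 8*cos(4*t)/1025.
General solution: y = -31*sin(4*t)/1025 - 8*cos(4*t)/1025 + C1*exp(-5*t) + C2*exp(3*t).
Apply the initial conditions: y(0) = -8/1025 + C1 + C2 = 3 and y'(0) = -124/1025 - 5*C1 + 3*C2 = -3. Solving gives C1 = 61/41, C2 = 38/25.

y = -31*sin(4*t)/1025 - 8*cos(4*t)/1025 + 38*exp(3*t)/25 + 61*exp(-5*t)/41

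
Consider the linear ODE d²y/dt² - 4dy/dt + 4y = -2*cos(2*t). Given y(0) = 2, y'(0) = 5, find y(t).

Characteristic equation r² - 4r + 4 = 0 has discriminant (-4)² - 4·(4) = 0, so r = 2 is a repeated root.
Hence y_h = (C1 + C2*t)*exp(2*t).
Try y_p = A*cos(2*t) + B*sin(2*t). Substituting and equating the coefficients of cos(2t) and sin(2t) gives A = 0, B = 1/4, so y_p = sin(2*t)/4.
General solution: y = sin(2*t)/4 + C1*exp(2*t) + C2*t*exp(2*t).
Apply the initial conditions: y(0) = C1 = 2 and y'(0) = 1/2 + C2 + 2*C1 = 5. Solving gives C1 = 2, C2 = 1/2.

y = 2*exp(2*t) + sin(2*t)/4 + t*exp(2*t)/2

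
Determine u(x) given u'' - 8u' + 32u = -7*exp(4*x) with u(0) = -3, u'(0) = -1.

Characteristic equation r² - 8r + 32 = 0 has discriminant (-8)² - 4·(32) = -64 < 0, so r = 4 ± 4i.
Hence u_h = C1*cos(4*x)*exp(4*x) + C2*exp(4*x)*sin(4*x).
Try u_p = A*exp(4*x). Substituting into the equation and dividing by exp(4*x) gives A = -7/16, so u_p = -7*exp(4*x)/16.
General solution: u = -7*exp(4*x)/16 + C1*cos(4*x)*exp(4*x) + C2*exp(4*x)*sin(4*x).
Apply the initial conditions: u(0) = -7/16 + C1 = -3 and u'(0) = -7/4 + 4*C1 + 4*C2 = -1. Solving gives C1 = -41/16, C2 = 11/4.

u = -7*exp(4*x)/16 - 41*cos(4*x)*exp(4*x)/16 + 11*exp(4*x)*sin(4*x)/4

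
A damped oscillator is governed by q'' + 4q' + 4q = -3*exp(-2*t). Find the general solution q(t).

q = C1*exp(-2*t) - 3*t**2*exp(-2*t)/2 + C2*t*exp(-2*t)

Characteristic equation r² + 4r + 4 = 0 has discriminant (4)² - 4·(4) = 0, so r = -2 is a repeated root.
Hence q_h = (C1 + C2*t)*exp(-2*t).
Since exp(-2*t) solves the homogeneous equation (r = -2 is a root of multiplicity 2), multiply the trial by t^2. Try q_p = A*t^2*exp(-2*t). Substituting into the equation and dividing by exp(-2*t) gives A = -3/2, so q_p = -3*t^2*exp(-2*t)/2.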